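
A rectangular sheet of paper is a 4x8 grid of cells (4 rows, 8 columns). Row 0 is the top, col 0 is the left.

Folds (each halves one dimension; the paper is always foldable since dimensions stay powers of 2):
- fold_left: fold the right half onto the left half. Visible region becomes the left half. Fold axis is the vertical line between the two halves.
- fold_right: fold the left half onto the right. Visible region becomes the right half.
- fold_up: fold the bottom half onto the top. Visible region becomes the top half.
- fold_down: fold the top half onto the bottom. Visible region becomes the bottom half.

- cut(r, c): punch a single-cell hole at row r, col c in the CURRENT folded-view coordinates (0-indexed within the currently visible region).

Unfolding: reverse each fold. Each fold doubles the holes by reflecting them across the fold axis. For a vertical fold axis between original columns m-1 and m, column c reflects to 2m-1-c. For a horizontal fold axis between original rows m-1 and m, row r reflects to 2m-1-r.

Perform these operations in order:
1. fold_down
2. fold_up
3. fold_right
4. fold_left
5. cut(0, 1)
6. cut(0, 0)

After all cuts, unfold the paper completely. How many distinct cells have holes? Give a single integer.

Answer: 32

Derivation:
Op 1 fold_down: fold axis h@2; visible region now rows[2,4) x cols[0,8) = 2x8
Op 2 fold_up: fold axis h@3; visible region now rows[2,3) x cols[0,8) = 1x8
Op 3 fold_right: fold axis v@4; visible region now rows[2,3) x cols[4,8) = 1x4
Op 4 fold_left: fold axis v@6; visible region now rows[2,3) x cols[4,6) = 1x2
Op 5 cut(0, 1): punch at orig (2,5); cuts so far [(2, 5)]; region rows[2,3) x cols[4,6) = 1x2
Op 6 cut(0, 0): punch at orig (2,4); cuts so far [(2, 4), (2, 5)]; region rows[2,3) x cols[4,6) = 1x2
Unfold 1 (reflect across v@6): 4 holes -> [(2, 4), (2, 5), (2, 6), (2, 7)]
Unfold 2 (reflect across v@4): 8 holes -> [(2, 0), (2, 1), (2, 2), (2, 3), (2, 4), (2, 5), (2, 6), (2, 7)]
Unfold 3 (reflect across h@3): 16 holes -> [(2, 0), (2, 1), (2, 2), (2, 3), (2, 4), (2, 5), (2, 6), (2, 7), (3, 0), (3, 1), (3, 2), (3, 3), (3, 4), (3, 5), (3, 6), (3, 7)]
Unfold 4 (reflect across h@2): 32 holes -> [(0, 0), (0, 1), (0, 2), (0, 3), (0, 4), (0, 5), (0, 6), (0, 7), (1, 0), (1, 1), (1, 2), (1, 3), (1, 4), (1, 5), (1, 6), (1, 7), (2, 0), (2, 1), (2, 2), (2, 3), (2, 4), (2, 5), (2, 6), (2, 7), (3, 0), (3, 1), (3, 2), (3, 3), (3, 4), (3, 5), (3, 6), (3, 7)]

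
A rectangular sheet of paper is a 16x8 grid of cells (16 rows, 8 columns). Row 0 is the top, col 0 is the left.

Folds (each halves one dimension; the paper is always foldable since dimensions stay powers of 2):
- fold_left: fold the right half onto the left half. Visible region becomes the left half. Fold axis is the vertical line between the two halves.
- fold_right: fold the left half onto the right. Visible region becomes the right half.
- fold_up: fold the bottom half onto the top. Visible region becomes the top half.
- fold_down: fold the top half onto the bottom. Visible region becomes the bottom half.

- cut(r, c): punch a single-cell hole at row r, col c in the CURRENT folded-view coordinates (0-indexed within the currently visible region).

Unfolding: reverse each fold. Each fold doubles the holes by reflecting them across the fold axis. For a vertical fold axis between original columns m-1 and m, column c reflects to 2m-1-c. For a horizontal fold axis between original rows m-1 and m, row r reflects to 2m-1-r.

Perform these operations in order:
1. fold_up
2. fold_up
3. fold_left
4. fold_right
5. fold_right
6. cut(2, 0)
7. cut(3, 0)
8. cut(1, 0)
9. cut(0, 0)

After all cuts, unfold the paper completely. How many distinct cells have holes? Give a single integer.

Op 1 fold_up: fold axis h@8; visible region now rows[0,8) x cols[0,8) = 8x8
Op 2 fold_up: fold axis h@4; visible region now rows[0,4) x cols[0,8) = 4x8
Op 3 fold_left: fold axis v@4; visible region now rows[0,4) x cols[0,4) = 4x4
Op 4 fold_right: fold axis v@2; visible region now rows[0,4) x cols[2,4) = 4x2
Op 5 fold_right: fold axis v@3; visible region now rows[0,4) x cols[3,4) = 4x1
Op 6 cut(2, 0): punch at orig (2,3); cuts so far [(2, 3)]; region rows[0,4) x cols[3,4) = 4x1
Op 7 cut(3, 0): punch at orig (3,3); cuts so far [(2, 3), (3, 3)]; region rows[0,4) x cols[3,4) = 4x1
Op 8 cut(1, 0): punch at orig (1,3); cuts so far [(1, 3), (2, 3), (3, 3)]; region rows[0,4) x cols[3,4) = 4x1
Op 9 cut(0, 0): punch at orig (0,3); cuts so far [(0, 3), (1, 3), (2, 3), (3, 3)]; region rows[0,4) x cols[3,4) = 4x1
Unfold 1 (reflect across v@3): 8 holes -> [(0, 2), (0, 3), (1, 2), (1, 3), (2, 2), (2, 3), (3, 2), (3, 3)]
Unfold 2 (reflect across v@2): 16 holes -> [(0, 0), (0, 1), (0, 2), (0, 3), (1, 0), (1, 1), (1, 2), (1, 3), (2, 0), (2, 1), (2, 2), (2, 3), (3, 0), (3, 1), (3, 2), (3, 3)]
Unfold 3 (reflect across v@4): 32 holes -> [(0, 0), (0, 1), (0, 2), (0, 3), (0, 4), (0, 5), (0, 6), (0, 7), (1, 0), (1, 1), (1, 2), (1, 3), (1, 4), (1, 5), (1, 6), (1, 7), (2, 0), (2, 1), (2, 2), (2, 3), (2, 4), (2, 5), (2, 6), (2, 7), (3, 0), (3, 1), (3, 2), (3, 3), (3, 4), (3, 5), (3, 6), (3, 7)]
Unfold 4 (reflect across h@4): 64 holes -> [(0, 0), (0, 1), (0, 2), (0, 3), (0, 4), (0, 5), (0, 6), (0, 7), (1, 0), (1, 1), (1, 2), (1, 3), (1, 4), (1, 5), (1, 6), (1, 7), (2, 0), (2, 1), (2, 2), (2, 3), (2, 4), (2, 5), (2, 6), (2, 7), (3, 0), (3, 1), (3, 2), (3, 3), (3, 4), (3, 5), (3, 6), (3, 7), (4, 0), (4, 1), (4, 2), (4, 3), (4, 4), (4, 5), (4, 6), (4, 7), (5, 0), (5, 1), (5, 2), (5, 3), (5, 4), (5, 5), (5, 6), (5, 7), (6, 0), (6, 1), (6, 2), (6, 3), (6, 4), (6, 5), (6, 6), (6, 7), (7, 0), (7, 1), (7, 2), (7, 3), (7, 4), (7, 5), (7, 6), (7, 7)]
Unfold 5 (reflect across h@8): 128 holes -> [(0, 0), (0, 1), (0, 2), (0, 3), (0, 4), (0, 5), (0, 6), (0, 7), (1, 0), (1, 1), (1, 2), (1, 3), (1, 4), (1, 5), (1, 6), (1, 7), (2, 0), (2, 1), (2, 2), (2, 3), (2, 4), (2, 5), (2, 6), (2, 7), (3, 0), (3, 1), (3, 2), (3, 3), (3, 4), (3, 5), (3, 6), (3, 7), (4, 0), (4, 1), (4, 2), (4, 3), (4, 4), (4, 5), (4, 6), (4, 7), (5, 0), (5, 1), (5, 2), (5, 3), (5, 4), (5, 5), (5, 6), (5, 7), (6, 0), (6, 1), (6, 2), (6, 3), (6, 4), (6, 5), (6, 6), (6, 7), (7, 0), (7, 1), (7, 2), (7, 3), (7, 4), (7, 5), (7, 6), (7, 7), (8, 0), (8, 1), (8, 2), (8, 3), (8, 4), (8, 5), (8, 6), (8, 7), (9, 0), (9, 1), (9, 2), (9, 3), (9, 4), (9, 5), (9, 6), (9, 7), (10, 0), (10, 1), (10, 2), (10, 3), (10, 4), (10, 5), (10, 6), (10, 7), (11, 0), (11, 1), (11, 2), (11, 3), (11, 4), (11, 5), (11, 6), (11, 7), (12, 0), (12, 1), (12, 2), (12, 3), (12, 4), (12, 5), (12, 6), (12, 7), (13, 0), (13, 1), (13, 2), (13, 3), (13, 4), (13, 5), (13, 6), (13, 7), (14, 0), (14, 1), (14, 2), (14, 3), (14, 4), (14, 5), (14, 6), (14, 7), (15, 0), (15, 1), (15, 2), (15, 3), (15, 4), (15, 5), (15, 6), (15, 7)]

Answer: 128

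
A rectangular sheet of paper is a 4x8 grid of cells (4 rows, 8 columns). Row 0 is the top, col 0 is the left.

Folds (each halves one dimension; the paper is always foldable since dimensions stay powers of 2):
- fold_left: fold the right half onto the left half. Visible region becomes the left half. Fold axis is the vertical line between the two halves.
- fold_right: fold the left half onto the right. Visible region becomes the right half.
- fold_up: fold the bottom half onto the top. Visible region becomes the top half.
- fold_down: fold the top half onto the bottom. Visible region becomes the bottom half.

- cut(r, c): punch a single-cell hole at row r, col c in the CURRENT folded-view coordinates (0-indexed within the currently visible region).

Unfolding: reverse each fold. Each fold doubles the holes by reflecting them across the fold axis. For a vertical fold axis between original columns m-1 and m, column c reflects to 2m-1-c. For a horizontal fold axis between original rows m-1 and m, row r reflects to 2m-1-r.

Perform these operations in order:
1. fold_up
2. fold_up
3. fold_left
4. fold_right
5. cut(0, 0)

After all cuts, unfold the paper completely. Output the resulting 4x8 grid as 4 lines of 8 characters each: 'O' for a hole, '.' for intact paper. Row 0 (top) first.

Answer: .OO..OO.
.OO..OO.
.OO..OO.
.OO..OO.

Derivation:
Op 1 fold_up: fold axis h@2; visible region now rows[0,2) x cols[0,8) = 2x8
Op 2 fold_up: fold axis h@1; visible region now rows[0,1) x cols[0,8) = 1x8
Op 3 fold_left: fold axis v@4; visible region now rows[0,1) x cols[0,4) = 1x4
Op 4 fold_right: fold axis v@2; visible region now rows[0,1) x cols[2,4) = 1x2
Op 5 cut(0, 0): punch at orig (0,2); cuts so far [(0, 2)]; region rows[0,1) x cols[2,4) = 1x2
Unfold 1 (reflect across v@2): 2 holes -> [(0, 1), (0, 2)]
Unfold 2 (reflect across v@4): 4 holes -> [(0, 1), (0, 2), (0, 5), (0, 6)]
Unfold 3 (reflect across h@1): 8 holes -> [(0, 1), (0, 2), (0, 5), (0, 6), (1, 1), (1, 2), (1, 5), (1, 6)]
Unfold 4 (reflect across h@2): 16 holes -> [(0, 1), (0, 2), (0, 5), (0, 6), (1, 1), (1, 2), (1, 5), (1, 6), (2, 1), (2, 2), (2, 5), (2, 6), (3, 1), (3, 2), (3, 5), (3, 6)]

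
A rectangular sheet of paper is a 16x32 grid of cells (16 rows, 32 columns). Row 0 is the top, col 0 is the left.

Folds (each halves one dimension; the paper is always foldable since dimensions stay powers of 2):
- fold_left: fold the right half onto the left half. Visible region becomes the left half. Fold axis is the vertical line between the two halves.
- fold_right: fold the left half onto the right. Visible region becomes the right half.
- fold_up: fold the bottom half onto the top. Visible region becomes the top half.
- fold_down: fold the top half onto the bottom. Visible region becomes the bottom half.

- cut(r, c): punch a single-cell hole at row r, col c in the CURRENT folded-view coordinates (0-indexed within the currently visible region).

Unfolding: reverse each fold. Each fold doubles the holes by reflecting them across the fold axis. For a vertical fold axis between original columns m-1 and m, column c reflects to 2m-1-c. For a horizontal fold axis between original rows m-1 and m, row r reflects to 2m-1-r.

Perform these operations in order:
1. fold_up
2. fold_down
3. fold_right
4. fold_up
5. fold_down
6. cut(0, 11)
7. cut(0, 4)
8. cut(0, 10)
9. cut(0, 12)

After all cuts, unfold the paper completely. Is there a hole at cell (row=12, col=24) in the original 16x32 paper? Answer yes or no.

Op 1 fold_up: fold axis h@8; visible region now rows[0,8) x cols[0,32) = 8x32
Op 2 fold_down: fold axis h@4; visible region now rows[4,8) x cols[0,32) = 4x32
Op 3 fold_right: fold axis v@16; visible region now rows[4,8) x cols[16,32) = 4x16
Op 4 fold_up: fold axis h@6; visible region now rows[4,6) x cols[16,32) = 2x16
Op 5 fold_down: fold axis h@5; visible region now rows[5,6) x cols[16,32) = 1x16
Op 6 cut(0, 11): punch at orig (5,27); cuts so far [(5, 27)]; region rows[5,6) x cols[16,32) = 1x16
Op 7 cut(0, 4): punch at orig (5,20); cuts so far [(5, 20), (5, 27)]; region rows[5,6) x cols[16,32) = 1x16
Op 8 cut(0, 10): punch at orig (5,26); cuts so far [(5, 20), (5, 26), (5, 27)]; region rows[5,6) x cols[16,32) = 1x16
Op 9 cut(0, 12): punch at orig (5,28); cuts so far [(5, 20), (5, 26), (5, 27), (5, 28)]; region rows[5,6) x cols[16,32) = 1x16
Unfold 1 (reflect across h@5): 8 holes -> [(4, 20), (4, 26), (4, 27), (4, 28), (5, 20), (5, 26), (5, 27), (5, 28)]
Unfold 2 (reflect across h@6): 16 holes -> [(4, 20), (4, 26), (4, 27), (4, 28), (5, 20), (5, 26), (5, 27), (5, 28), (6, 20), (6, 26), (6, 27), (6, 28), (7, 20), (7, 26), (7, 27), (7, 28)]
Unfold 3 (reflect across v@16): 32 holes -> [(4, 3), (4, 4), (4, 5), (4, 11), (4, 20), (4, 26), (4, 27), (4, 28), (5, 3), (5, 4), (5, 5), (5, 11), (5, 20), (5, 26), (5, 27), (5, 28), (6, 3), (6, 4), (6, 5), (6, 11), (6, 20), (6, 26), (6, 27), (6, 28), (7, 3), (7, 4), (7, 5), (7, 11), (7, 20), (7, 26), (7, 27), (7, 28)]
Unfold 4 (reflect across h@4): 64 holes -> [(0, 3), (0, 4), (0, 5), (0, 11), (0, 20), (0, 26), (0, 27), (0, 28), (1, 3), (1, 4), (1, 5), (1, 11), (1, 20), (1, 26), (1, 27), (1, 28), (2, 3), (2, 4), (2, 5), (2, 11), (2, 20), (2, 26), (2, 27), (2, 28), (3, 3), (3, 4), (3, 5), (3, 11), (3, 20), (3, 26), (3, 27), (3, 28), (4, 3), (4, 4), (4, 5), (4, 11), (4, 20), (4, 26), (4, 27), (4, 28), (5, 3), (5, 4), (5, 5), (5, 11), (5, 20), (5, 26), (5, 27), (5, 28), (6, 3), (6, 4), (6, 5), (6, 11), (6, 20), (6, 26), (6, 27), (6, 28), (7, 3), (7, 4), (7, 5), (7, 11), (7, 20), (7, 26), (7, 27), (7, 28)]
Unfold 5 (reflect across h@8): 128 holes -> [(0, 3), (0, 4), (0, 5), (0, 11), (0, 20), (0, 26), (0, 27), (0, 28), (1, 3), (1, 4), (1, 5), (1, 11), (1, 20), (1, 26), (1, 27), (1, 28), (2, 3), (2, 4), (2, 5), (2, 11), (2, 20), (2, 26), (2, 27), (2, 28), (3, 3), (3, 4), (3, 5), (3, 11), (3, 20), (3, 26), (3, 27), (3, 28), (4, 3), (4, 4), (4, 5), (4, 11), (4, 20), (4, 26), (4, 27), (4, 28), (5, 3), (5, 4), (5, 5), (5, 11), (5, 20), (5, 26), (5, 27), (5, 28), (6, 3), (6, 4), (6, 5), (6, 11), (6, 20), (6, 26), (6, 27), (6, 28), (7, 3), (7, 4), (7, 5), (7, 11), (7, 20), (7, 26), (7, 27), (7, 28), (8, 3), (8, 4), (8, 5), (8, 11), (8, 20), (8, 26), (8, 27), (8, 28), (9, 3), (9, 4), (9, 5), (9, 11), (9, 20), (9, 26), (9, 27), (9, 28), (10, 3), (10, 4), (10, 5), (10, 11), (10, 20), (10, 26), (10, 27), (10, 28), (11, 3), (11, 4), (11, 5), (11, 11), (11, 20), (11, 26), (11, 27), (11, 28), (12, 3), (12, 4), (12, 5), (12, 11), (12, 20), (12, 26), (12, 27), (12, 28), (13, 3), (13, 4), (13, 5), (13, 11), (13, 20), (13, 26), (13, 27), (13, 28), (14, 3), (14, 4), (14, 5), (14, 11), (14, 20), (14, 26), (14, 27), (14, 28), (15, 3), (15, 4), (15, 5), (15, 11), (15, 20), (15, 26), (15, 27), (15, 28)]
Holes: [(0, 3), (0, 4), (0, 5), (0, 11), (0, 20), (0, 26), (0, 27), (0, 28), (1, 3), (1, 4), (1, 5), (1, 11), (1, 20), (1, 26), (1, 27), (1, 28), (2, 3), (2, 4), (2, 5), (2, 11), (2, 20), (2, 26), (2, 27), (2, 28), (3, 3), (3, 4), (3, 5), (3, 11), (3, 20), (3, 26), (3, 27), (3, 28), (4, 3), (4, 4), (4, 5), (4, 11), (4, 20), (4, 26), (4, 27), (4, 28), (5, 3), (5, 4), (5, 5), (5, 11), (5, 20), (5, 26), (5, 27), (5, 28), (6, 3), (6, 4), (6, 5), (6, 11), (6, 20), (6, 26), (6, 27), (6, 28), (7, 3), (7, 4), (7, 5), (7, 11), (7, 20), (7, 26), (7, 27), (7, 28), (8, 3), (8, 4), (8, 5), (8, 11), (8, 20), (8, 26), (8, 27), (8, 28), (9, 3), (9, 4), (9, 5), (9, 11), (9, 20), (9, 26), (9, 27), (9, 28), (10, 3), (10, 4), (10, 5), (10, 11), (10, 20), (10, 26), (10, 27), (10, 28), (11, 3), (11, 4), (11, 5), (11, 11), (11, 20), (11, 26), (11, 27), (11, 28), (12, 3), (12, 4), (12, 5), (12, 11), (12, 20), (12, 26), (12, 27), (12, 28), (13, 3), (13, 4), (13, 5), (13, 11), (13, 20), (13, 26), (13, 27), (13, 28), (14, 3), (14, 4), (14, 5), (14, 11), (14, 20), (14, 26), (14, 27), (14, 28), (15, 3), (15, 4), (15, 5), (15, 11), (15, 20), (15, 26), (15, 27), (15, 28)]

Answer: no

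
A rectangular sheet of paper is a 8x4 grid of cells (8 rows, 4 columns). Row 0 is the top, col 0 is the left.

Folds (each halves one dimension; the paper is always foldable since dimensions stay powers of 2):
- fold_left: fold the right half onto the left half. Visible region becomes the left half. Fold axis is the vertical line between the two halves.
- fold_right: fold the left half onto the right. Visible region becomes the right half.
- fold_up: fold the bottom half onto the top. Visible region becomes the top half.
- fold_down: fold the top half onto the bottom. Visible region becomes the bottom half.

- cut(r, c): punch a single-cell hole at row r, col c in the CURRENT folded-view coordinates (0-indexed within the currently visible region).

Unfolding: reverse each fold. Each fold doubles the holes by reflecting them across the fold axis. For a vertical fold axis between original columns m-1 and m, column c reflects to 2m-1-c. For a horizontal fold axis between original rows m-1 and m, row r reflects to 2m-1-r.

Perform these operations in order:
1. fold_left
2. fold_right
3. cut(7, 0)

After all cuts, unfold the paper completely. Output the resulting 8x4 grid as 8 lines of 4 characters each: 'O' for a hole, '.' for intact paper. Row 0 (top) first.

Op 1 fold_left: fold axis v@2; visible region now rows[0,8) x cols[0,2) = 8x2
Op 2 fold_right: fold axis v@1; visible region now rows[0,8) x cols[1,2) = 8x1
Op 3 cut(7, 0): punch at orig (7,1); cuts so far [(7, 1)]; region rows[0,8) x cols[1,2) = 8x1
Unfold 1 (reflect across v@1): 2 holes -> [(7, 0), (7, 1)]
Unfold 2 (reflect across v@2): 4 holes -> [(7, 0), (7, 1), (7, 2), (7, 3)]

Answer: ....
....
....
....
....
....
....
OOOO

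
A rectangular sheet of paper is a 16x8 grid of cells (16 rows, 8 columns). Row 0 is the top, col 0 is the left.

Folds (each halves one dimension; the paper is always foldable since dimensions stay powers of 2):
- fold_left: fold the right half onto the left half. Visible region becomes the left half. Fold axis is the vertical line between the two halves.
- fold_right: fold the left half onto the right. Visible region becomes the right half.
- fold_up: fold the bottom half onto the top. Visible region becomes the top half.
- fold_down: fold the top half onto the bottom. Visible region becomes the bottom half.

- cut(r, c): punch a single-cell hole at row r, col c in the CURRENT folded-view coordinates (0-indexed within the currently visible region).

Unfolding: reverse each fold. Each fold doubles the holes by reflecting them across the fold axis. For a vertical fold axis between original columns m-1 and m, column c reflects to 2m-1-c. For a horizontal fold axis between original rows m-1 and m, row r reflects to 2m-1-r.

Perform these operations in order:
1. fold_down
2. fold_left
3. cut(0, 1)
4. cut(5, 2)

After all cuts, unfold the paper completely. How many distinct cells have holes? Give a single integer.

Op 1 fold_down: fold axis h@8; visible region now rows[8,16) x cols[0,8) = 8x8
Op 2 fold_left: fold axis v@4; visible region now rows[8,16) x cols[0,4) = 8x4
Op 3 cut(0, 1): punch at orig (8,1); cuts so far [(8, 1)]; region rows[8,16) x cols[0,4) = 8x4
Op 4 cut(5, 2): punch at orig (13,2); cuts so far [(8, 1), (13, 2)]; region rows[8,16) x cols[0,4) = 8x4
Unfold 1 (reflect across v@4): 4 holes -> [(8, 1), (8, 6), (13, 2), (13, 5)]
Unfold 2 (reflect across h@8): 8 holes -> [(2, 2), (2, 5), (7, 1), (7, 6), (8, 1), (8, 6), (13, 2), (13, 5)]

Answer: 8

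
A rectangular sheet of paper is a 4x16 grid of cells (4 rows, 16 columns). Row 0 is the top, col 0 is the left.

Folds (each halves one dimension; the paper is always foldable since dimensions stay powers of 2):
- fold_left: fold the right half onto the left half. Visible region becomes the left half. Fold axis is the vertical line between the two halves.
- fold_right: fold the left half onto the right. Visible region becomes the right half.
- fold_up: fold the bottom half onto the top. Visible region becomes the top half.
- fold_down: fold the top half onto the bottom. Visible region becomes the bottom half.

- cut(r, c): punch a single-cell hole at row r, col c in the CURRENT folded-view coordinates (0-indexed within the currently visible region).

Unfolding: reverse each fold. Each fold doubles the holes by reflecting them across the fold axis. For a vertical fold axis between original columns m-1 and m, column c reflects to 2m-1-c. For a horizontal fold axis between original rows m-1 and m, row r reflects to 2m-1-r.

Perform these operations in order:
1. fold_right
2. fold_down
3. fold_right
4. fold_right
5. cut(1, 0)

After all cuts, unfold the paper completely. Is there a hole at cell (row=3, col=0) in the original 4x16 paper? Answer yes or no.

Answer: no

Derivation:
Op 1 fold_right: fold axis v@8; visible region now rows[0,4) x cols[8,16) = 4x8
Op 2 fold_down: fold axis h@2; visible region now rows[2,4) x cols[8,16) = 2x8
Op 3 fold_right: fold axis v@12; visible region now rows[2,4) x cols[12,16) = 2x4
Op 4 fold_right: fold axis v@14; visible region now rows[2,4) x cols[14,16) = 2x2
Op 5 cut(1, 0): punch at orig (3,14); cuts so far [(3, 14)]; region rows[2,4) x cols[14,16) = 2x2
Unfold 1 (reflect across v@14): 2 holes -> [(3, 13), (3, 14)]
Unfold 2 (reflect across v@12): 4 holes -> [(3, 9), (3, 10), (3, 13), (3, 14)]
Unfold 3 (reflect across h@2): 8 holes -> [(0, 9), (0, 10), (0, 13), (0, 14), (3, 9), (3, 10), (3, 13), (3, 14)]
Unfold 4 (reflect across v@8): 16 holes -> [(0, 1), (0, 2), (0, 5), (0, 6), (0, 9), (0, 10), (0, 13), (0, 14), (3, 1), (3, 2), (3, 5), (3, 6), (3, 9), (3, 10), (3, 13), (3, 14)]
Holes: [(0, 1), (0, 2), (0, 5), (0, 6), (0, 9), (0, 10), (0, 13), (0, 14), (3, 1), (3, 2), (3, 5), (3, 6), (3, 9), (3, 10), (3, 13), (3, 14)]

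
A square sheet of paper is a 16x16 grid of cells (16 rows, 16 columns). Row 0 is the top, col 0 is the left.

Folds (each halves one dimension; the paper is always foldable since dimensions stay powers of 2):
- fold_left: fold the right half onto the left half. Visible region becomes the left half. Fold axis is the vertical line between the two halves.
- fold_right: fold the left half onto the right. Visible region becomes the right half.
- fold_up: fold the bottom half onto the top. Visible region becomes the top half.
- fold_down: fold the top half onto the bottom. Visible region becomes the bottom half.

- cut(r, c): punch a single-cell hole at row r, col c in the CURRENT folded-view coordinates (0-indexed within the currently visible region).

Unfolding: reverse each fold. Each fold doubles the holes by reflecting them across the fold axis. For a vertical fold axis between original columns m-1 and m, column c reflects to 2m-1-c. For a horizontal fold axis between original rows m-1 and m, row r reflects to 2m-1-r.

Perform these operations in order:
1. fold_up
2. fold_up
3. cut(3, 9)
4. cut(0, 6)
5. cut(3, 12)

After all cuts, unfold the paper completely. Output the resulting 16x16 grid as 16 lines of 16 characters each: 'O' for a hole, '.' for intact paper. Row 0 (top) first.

Answer: ......O.........
................
................
.........O..O...
.........O..O...
................
................
......O.........
......O.........
................
................
.........O..O...
.........O..O...
................
................
......O.........

Derivation:
Op 1 fold_up: fold axis h@8; visible region now rows[0,8) x cols[0,16) = 8x16
Op 2 fold_up: fold axis h@4; visible region now rows[0,4) x cols[0,16) = 4x16
Op 3 cut(3, 9): punch at orig (3,9); cuts so far [(3, 9)]; region rows[0,4) x cols[0,16) = 4x16
Op 4 cut(0, 6): punch at orig (0,6); cuts so far [(0, 6), (3, 9)]; region rows[0,4) x cols[0,16) = 4x16
Op 5 cut(3, 12): punch at orig (3,12); cuts so far [(0, 6), (3, 9), (3, 12)]; region rows[0,4) x cols[0,16) = 4x16
Unfold 1 (reflect across h@4): 6 holes -> [(0, 6), (3, 9), (3, 12), (4, 9), (4, 12), (7, 6)]
Unfold 2 (reflect across h@8): 12 holes -> [(0, 6), (3, 9), (3, 12), (4, 9), (4, 12), (7, 6), (8, 6), (11, 9), (11, 12), (12, 9), (12, 12), (15, 6)]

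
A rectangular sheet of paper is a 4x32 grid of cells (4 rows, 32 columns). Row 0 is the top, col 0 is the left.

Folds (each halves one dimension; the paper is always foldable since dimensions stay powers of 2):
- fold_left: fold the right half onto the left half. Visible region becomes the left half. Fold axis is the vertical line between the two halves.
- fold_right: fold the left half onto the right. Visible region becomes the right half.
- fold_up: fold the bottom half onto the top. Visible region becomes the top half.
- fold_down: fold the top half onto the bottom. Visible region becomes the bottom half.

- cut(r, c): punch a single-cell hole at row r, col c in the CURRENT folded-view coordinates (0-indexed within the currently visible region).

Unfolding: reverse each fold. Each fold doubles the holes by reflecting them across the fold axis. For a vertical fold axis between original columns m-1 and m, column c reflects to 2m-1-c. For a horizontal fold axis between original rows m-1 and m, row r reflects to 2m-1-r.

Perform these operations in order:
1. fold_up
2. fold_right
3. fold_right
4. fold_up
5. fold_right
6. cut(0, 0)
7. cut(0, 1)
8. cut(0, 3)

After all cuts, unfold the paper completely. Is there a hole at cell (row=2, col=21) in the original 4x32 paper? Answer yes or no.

Answer: yes

Derivation:
Op 1 fold_up: fold axis h@2; visible region now rows[0,2) x cols[0,32) = 2x32
Op 2 fold_right: fold axis v@16; visible region now rows[0,2) x cols[16,32) = 2x16
Op 3 fold_right: fold axis v@24; visible region now rows[0,2) x cols[24,32) = 2x8
Op 4 fold_up: fold axis h@1; visible region now rows[0,1) x cols[24,32) = 1x8
Op 5 fold_right: fold axis v@28; visible region now rows[0,1) x cols[28,32) = 1x4
Op 6 cut(0, 0): punch at orig (0,28); cuts so far [(0, 28)]; region rows[0,1) x cols[28,32) = 1x4
Op 7 cut(0, 1): punch at orig (0,29); cuts so far [(0, 28), (0, 29)]; region rows[0,1) x cols[28,32) = 1x4
Op 8 cut(0, 3): punch at orig (0,31); cuts so far [(0, 28), (0, 29), (0, 31)]; region rows[0,1) x cols[28,32) = 1x4
Unfold 1 (reflect across v@28): 6 holes -> [(0, 24), (0, 26), (0, 27), (0, 28), (0, 29), (0, 31)]
Unfold 2 (reflect across h@1): 12 holes -> [(0, 24), (0, 26), (0, 27), (0, 28), (0, 29), (0, 31), (1, 24), (1, 26), (1, 27), (1, 28), (1, 29), (1, 31)]
Unfold 3 (reflect across v@24): 24 holes -> [(0, 16), (0, 18), (0, 19), (0, 20), (0, 21), (0, 23), (0, 24), (0, 26), (0, 27), (0, 28), (0, 29), (0, 31), (1, 16), (1, 18), (1, 19), (1, 20), (1, 21), (1, 23), (1, 24), (1, 26), (1, 27), (1, 28), (1, 29), (1, 31)]
Unfold 4 (reflect across v@16): 48 holes -> [(0, 0), (0, 2), (0, 3), (0, 4), (0, 5), (0, 7), (0, 8), (0, 10), (0, 11), (0, 12), (0, 13), (0, 15), (0, 16), (0, 18), (0, 19), (0, 20), (0, 21), (0, 23), (0, 24), (0, 26), (0, 27), (0, 28), (0, 29), (0, 31), (1, 0), (1, 2), (1, 3), (1, 4), (1, 5), (1, 7), (1, 8), (1, 10), (1, 11), (1, 12), (1, 13), (1, 15), (1, 16), (1, 18), (1, 19), (1, 20), (1, 21), (1, 23), (1, 24), (1, 26), (1, 27), (1, 28), (1, 29), (1, 31)]
Unfold 5 (reflect across h@2): 96 holes -> [(0, 0), (0, 2), (0, 3), (0, 4), (0, 5), (0, 7), (0, 8), (0, 10), (0, 11), (0, 12), (0, 13), (0, 15), (0, 16), (0, 18), (0, 19), (0, 20), (0, 21), (0, 23), (0, 24), (0, 26), (0, 27), (0, 28), (0, 29), (0, 31), (1, 0), (1, 2), (1, 3), (1, 4), (1, 5), (1, 7), (1, 8), (1, 10), (1, 11), (1, 12), (1, 13), (1, 15), (1, 16), (1, 18), (1, 19), (1, 20), (1, 21), (1, 23), (1, 24), (1, 26), (1, 27), (1, 28), (1, 29), (1, 31), (2, 0), (2, 2), (2, 3), (2, 4), (2, 5), (2, 7), (2, 8), (2, 10), (2, 11), (2, 12), (2, 13), (2, 15), (2, 16), (2, 18), (2, 19), (2, 20), (2, 21), (2, 23), (2, 24), (2, 26), (2, 27), (2, 28), (2, 29), (2, 31), (3, 0), (3, 2), (3, 3), (3, 4), (3, 5), (3, 7), (3, 8), (3, 10), (3, 11), (3, 12), (3, 13), (3, 15), (3, 16), (3, 18), (3, 19), (3, 20), (3, 21), (3, 23), (3, 24), (3, 26), (3, 27), (3, 28), (3, 29), (3, 31)]
Holes: [(0, 0), (0, 2), (0, 3), (0, 4), (0, 5), (0, 7), (0, 8), (0, 10), (0, 11), (0, 12), (0, 13), (0, 15), (0, 16), (0, 18), (0, 19), (0, 20), (0, 21), (0, 23), (0, 24), (0, 26), (0, 27), (0, 28), (0, 29), (0, 31), (1, 0), (1, 2), (1, 3), (1, 4), (1, 5), (1, 7), (1, 8), (1, 10), (1, 11), (1, 12), (1, 13), (1, 15), (1, 16), (1, 18), (1, 19), (1, 20), (1, 21), (1, 23), (1, 24), (1, 26), (1, 27), (1, 28), (1, 29), (1, 31), (2, 0), (2, 2), (2, 3), (2, 4), (2, 5), (2, 7), (2, 8), (2, 10), (2, 11), (2, 12), (2, 13), (2, 15), (2, 16), (2, 18), (2, 19), (2, 20), (2, 21), (2, 23), (2, 24), (2, 26), (2, 27), (2, 28), (2, 29), (2, 31), (3, 0), (3, 2), (3, 3), (3, 4), (3, 5), (3, 7), (3, 8), (3, 10), (3, 11), (3, 12), (3, 13), (3, 15), (3, 16), (3, 18), (3, 19), (3, 20), (3, 21), (3, 23), (3, 24), (3, 26), (3, 27), (3, 28), (3, 29), (3, 31)]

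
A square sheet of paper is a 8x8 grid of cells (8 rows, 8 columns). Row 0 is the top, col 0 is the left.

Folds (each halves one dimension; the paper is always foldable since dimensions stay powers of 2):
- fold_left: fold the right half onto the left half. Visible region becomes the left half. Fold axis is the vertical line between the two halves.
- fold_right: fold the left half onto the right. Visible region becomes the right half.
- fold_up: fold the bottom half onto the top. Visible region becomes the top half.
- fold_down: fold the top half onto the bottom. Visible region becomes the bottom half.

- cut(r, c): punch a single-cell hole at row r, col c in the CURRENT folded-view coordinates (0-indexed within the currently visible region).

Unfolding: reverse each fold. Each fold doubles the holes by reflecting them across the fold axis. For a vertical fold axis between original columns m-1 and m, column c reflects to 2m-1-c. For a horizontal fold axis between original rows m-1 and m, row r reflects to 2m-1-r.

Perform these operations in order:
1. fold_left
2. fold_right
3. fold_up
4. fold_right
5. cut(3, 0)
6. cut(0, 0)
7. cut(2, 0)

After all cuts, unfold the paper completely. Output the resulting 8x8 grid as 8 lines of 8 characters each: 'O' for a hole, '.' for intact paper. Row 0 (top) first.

Op 1 fold_left: fold axis v@4; visible region now rows[0,8) x cols[0,4) = 8x4
Op 2 fold_right: fold axis v@2; visible region now rows[0,8) x cols[2,4) = 8x2
Op 3 fold_up: fold axis h@4; visible region now rows[0,4) x cols[2,4) = 4x2
Op 4 fold_right: fold axis v@3; visible region now rows[0,4) x cols[3,4) = 4x1
Op 5 cut(3, 0): punch at orig (3,3); cuts so far [(3, 3)]; region rows[0,4) x cols[3,4) = 4x1
Op 6 cut(0, 0): punch at orig (0,3); cuts so far [(0, 3), (3, 3)]; region rows[0,4) x cols[3,4) = 4x1
Op 7 cut(2, 0): punch at orig (2,3); cuts so far [(0, 3), (2, 3), (3, 3)]; region rows[0,4) x cols[3,4) = 4x1
Unfold 1 (reflect across v@3): 6 holes -> [(0, 2), (0, 3), (2, 2), (2, 3), (3, 2), (3, 3)]
Unfold 2 (reflect across h@4): 12 holes -> [(0, 2), (0, 3), (2, 2), (2, 3), (3, 2), (3, 3), (4, 2), (4, 3), (5, 2), (5, 3), (7, 2), (7, 3)]
Unfold 3 (reflect across v@2): 24 holes -> [(0, 0), (0, 1), (0, 2), (0, 3), (2, 0), (2, 1), (2, 2), (2, 3), (3, 0), (3, 1), (3, 2), (3, 3), (4, 0), (4, 1), (4, 2), (4, 3), (5, 0), (5, 1), (5, 2), (5, 3), (7, 0), (7, 1), (7, 2), (7, 3)]
Unfold 4 (reflect across v@4): 48 holes -> [(0, 0), (0, 1), (0, 2), (0, 3), (0, 4), (0, 5), (0, 6), (0, 7), (2, 0), (2, 1), (2, 2), (2, 3), (2, 4), (2, 5), (2, 6), (2, 7), (3, 0), (3, 1), (3, 2), (3, 3), (3, 4), (3, 5), (3, 6), (3, 7), (4, 0), (4, 1), (4, 2), (4, 3), (4, 4), (4, 5), (4, 6), (4, 7), (5, 0), (5, 1), (5, 2), (5, 3), (5, 4), (5, 5), (5, 6), (5, 7), (7, 0), (7, 1), (7, 2), (7, 3), (7, 4), (7, 5), (7, 6), (7, 7)]

Answer: OOOOOOOO
........
OOOOOOOO
OOOOOOOO
OOOOOOOO
OOOOOOOO
........
OOOOOOOO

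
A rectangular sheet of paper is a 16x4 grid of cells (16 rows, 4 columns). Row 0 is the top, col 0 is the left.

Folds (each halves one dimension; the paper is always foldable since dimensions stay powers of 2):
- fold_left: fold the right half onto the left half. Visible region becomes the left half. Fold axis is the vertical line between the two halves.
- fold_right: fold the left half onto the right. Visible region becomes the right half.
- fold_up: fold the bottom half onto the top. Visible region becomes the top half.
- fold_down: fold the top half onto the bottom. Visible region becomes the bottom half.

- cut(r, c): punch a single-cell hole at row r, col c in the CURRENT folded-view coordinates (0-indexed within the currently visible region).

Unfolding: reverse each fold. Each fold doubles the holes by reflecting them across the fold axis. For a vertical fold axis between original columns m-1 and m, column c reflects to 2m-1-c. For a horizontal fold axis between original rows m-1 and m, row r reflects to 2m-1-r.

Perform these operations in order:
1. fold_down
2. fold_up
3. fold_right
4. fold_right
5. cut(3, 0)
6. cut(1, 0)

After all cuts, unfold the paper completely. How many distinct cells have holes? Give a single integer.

Answer: 32

Derivation:
Op 1 fold_down: fold axis h@8; visible region now rows[8,16) x cols[0,4) = 8x4
Op 2 fold_up: fold axis h@12; visible region now rows[8,12) x cols[0,4) = 4x4
Op 3 fold_right: fold axis v@2; visible region now rows[8,12) x cols[2,4) = 4x2
Op 4 fold_right: fold axis v@3; visible region now rows[8,12) x cols[3,4) = 4x1
Op 5 cut(3, 0): punch at orig (11,3); cuts so far [(11, 3)]; region rows[8,12) x cols[3,4) = 4x1
Op 6 cut(1, 0): punch at orig (9,3); cuts so far [(9, 3), (11, 3)]; region rows[8,12) x cols[3,4) = 4x1
Unfold 1 (reflect across v@3): 4 holes -> [(9, 2), (9, 3), (11, 2), (11, 3)]
Unfold 2 (reflect across v@2): 8 holes -> [(9, 0), (9, 1), (9, 2), (9, 3), (11, 0), (11, 1), (11, 2), (11, 3)]
Unfold 3 (reflect across h@12): 16 holes -> [(9, 0), (9, 1), (9, 2), (9, 3), (11, 0), (11, 1), (11, 2), (11, 3), (12, 0), (12, 1), (12, 2), (12, 3), (14, 0), (14, 1), (14, 2), (14, 3)]
Unfold 4 (reflect across h@8): 32 holes -> [(1, 0), (1, 1), (1, 2), (1, 3), (3, 0), (3, 1), (3, 2), (3, 3), (4, 0), (4, 1), (4, 2), (4, 3), (6, 0), (6, 1), (6, 2), (6, 3), (9, 0), (9, 1), (9, 2), (9, 3), (11, 0), (11, 1), (11, 2), (11, 3), (12, 0), (12, 1), (12, 2), (12, 3), (14, 0), (14, 1), (14, 2), (14, 3)]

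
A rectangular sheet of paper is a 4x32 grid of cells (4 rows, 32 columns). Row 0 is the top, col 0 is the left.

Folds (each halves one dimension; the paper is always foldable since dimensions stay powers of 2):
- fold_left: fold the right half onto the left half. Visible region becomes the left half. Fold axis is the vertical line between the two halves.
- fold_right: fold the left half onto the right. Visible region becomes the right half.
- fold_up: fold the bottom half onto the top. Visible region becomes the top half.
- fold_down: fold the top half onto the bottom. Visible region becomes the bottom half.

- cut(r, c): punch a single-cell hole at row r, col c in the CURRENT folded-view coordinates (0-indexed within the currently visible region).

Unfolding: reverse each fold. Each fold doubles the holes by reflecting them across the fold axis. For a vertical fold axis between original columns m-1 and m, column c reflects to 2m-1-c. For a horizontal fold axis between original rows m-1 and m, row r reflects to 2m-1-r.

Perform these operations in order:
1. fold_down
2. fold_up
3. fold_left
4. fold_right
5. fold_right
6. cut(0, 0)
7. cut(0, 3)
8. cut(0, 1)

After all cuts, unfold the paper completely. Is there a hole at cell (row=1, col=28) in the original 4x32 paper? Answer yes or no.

Answer: yes

Derivation:
Op 1 fold_down: fold axis h@2; visible region now rows[2,4) x cols[0,32) = 2x32
Op 2 fold_up: fold axis h@3; visible region now rows[2,3) x cols[0,32) = 1x32
Op 3 fold_left: fold axis v@16; visible region now rows[2,3) x cols[0,16) = 1x16
Op 4 fold_right: fold axis v@8; visible region now rows[2,3) x cols[8,16) = 1x8
Op 5 fold_right: fold axis v@12; visible region now rows[2,3) x cols[12,16) = 1x4
Op 6 cut(0, 0): punch at orig (2,12); cuts so far [(2, 12)]; region rows[2,3) x cols[12,16) = 1x4
Op 7 cut(0, 3): punch at orig (2,15); cuts so far [(2, 12), (2, 15)]; region rows[2,3) x cols[12,16) = 1x4
Op 8 cut(0, 1): punch at orig (2,13); cuts so far [(2, 12), (2, 13), (2, 15)]; region rows[2,3) x cols[12,16) = 1x4
Unfold 1 (reflect across v@12): 6 holes -> [(2, 8), (2, 10), (2, 11), (2, 12), (2, 13), (2, 15)]
Unfold 2 (reflect across v@8): 12 holes -> [(2, 0), (2, 2), (2, 3), (2, 4), (2, 5), (2, 7), (2, 8), (2, 10), (2, 11), (2, 12), (2, 13), (2, 15)]
Unfold 3 (reflect across v@16): 24 holes -> [(2, 0), (2, 2), (2, 3), (2, 4), (2, 5), (2, 7), (2, 8), (2, 10), (2, 11), (2, 12), (2, 13), (2, 15), (2, 16), (2, 18), (2, 19), (2, 20), (2, 21), (2, 23), (2, 24), (2, 26), (2, 27), (2, 28), (2, 29), (2, 31)]
Unfold 4 (reflect across h@3): 48 holes -> [(2, 0), (2, 2), (2, 3), (2, 4), (2, 5), (2, 7), (2, 8), (2, 10), (2, 11), (2, 12), (2, 13), (2, 15), (2, 16), (2, 18), (2, 19), (2, 20), (2, 21), (2, 23), (2, 24), (2, 26), (2, 27), (2, 28), (2, 29), (2, 31), (3, 0), (3, 2), (3, 3), (3, 4), (3, 5), (3, 7), (3, 8), (3, 10), (3, 11), (3, 12), (3, 13), (3, 15), (3, 16), (3, 18), (3, 19), (3, 20), (3, 21), (3, 23), (3, 24), (3, 26), (3, 27), (3, 28), (3, 29), (3, 31)]
Unfold 5 (reflect across h@2): 96 holes -> [(0, 0), (0, 2), (0, 3), (0, 4), (0, 5), (0, 7), (0, 8), (0, 10), (0, 11), (0, 12), (0, 13), (0, 15), (0, 16), (0, 18), (0, 19), (0, 20), (0, 21), (0, 23), (0, 24), (0, 26), (0, 27), (0, 28), (0, 29), (0, 31), (1, 0), (1, 2), (1, 3), (1, 4), (1, 5), (1, 7), (1, 8), (1, 10), (1, 11), (1, 12), (1, 13), (1, 15), (1, 16), (1, 18), (1, 19), (1, 20), (1, 21), (1, 23), (1, 24), (1, 26), (1, 27), (1, 28), (1, 29), (1, 31), (2, 0), (2, 2), (2, 3), (2, 4), (2, 5), (2, 7), (2, 8), (2, 10), (2, 11), (2, 12), (2, 13), (2, 15), (2, 16), (2, 18), (2, 19), (2, 20), (2, 21), (2, 23), (2, 24), (2, 26), (2, 27), (2, 28), (2, 29), (2, 31), (3, 0), (3, 2), (3, 3), (3, 4), (3, 5), (3, 7), (3, 8), (3, 10), (3, 11), (3, 12), (3, 13), (3, 15), (3, 16), (3, 18), (3, 19), (3, 20), (3, 21), (3, 23), (3, 24), (3, 26), (3, 27), (3, 28), (3, 29), (3, 31)]
Holes: [(0, 0), (0, 2), (0, 3), (0, 4), (0, 5), (0, 7), (0, 8), (0, 10), (0, 11), (0, 12), (0, 13), (0, 15), (0, 16), (0, 18), (0, 19), (0, 20), (0, 21), (0, 23), (0, 24), (0, 26), (0, 27), (0, 28), (0, 29), (0, 31), (1, 0), (1, 2), (1, 3), (1, 4), (1, 5), (1, 7), (1, 8), (1, 10), (1, 11), (1, 12), (1, 13), (1, 15), (1, 16), (1, 18), (1, 19), (1, 20), (1, 21), (1, 23), (1, 24), (1, 26), (1, 27), (1, 28), (1, 29), (1, 31), (2, 0), (2, 2), (2, 3), (2, 4), (2, 5), (2, 7), (2, 8), (2, 10), (2, 11), (2, 12), (2, 13), (2, 15), (2, 16), (2, 18), (2, 19), (2, 20), (2, 21), (2, 23), (2, 24), (2, 26), (2, 27), (2, 28), (2, 29), (2, 31), (3, 0), (3, 2), (3, 3), (3, 4), (3, 5), (3, 7), (3, 8), (3, 10), (3, 11), (3, 12), (3, 13), (3, 15), (3, 16), (3, 18), (3, 19), (3, 20), (3, 21), (3, 23), (3, 24), (3, 26), (3, 27), (3, 28), (3, 29), (3, 31)]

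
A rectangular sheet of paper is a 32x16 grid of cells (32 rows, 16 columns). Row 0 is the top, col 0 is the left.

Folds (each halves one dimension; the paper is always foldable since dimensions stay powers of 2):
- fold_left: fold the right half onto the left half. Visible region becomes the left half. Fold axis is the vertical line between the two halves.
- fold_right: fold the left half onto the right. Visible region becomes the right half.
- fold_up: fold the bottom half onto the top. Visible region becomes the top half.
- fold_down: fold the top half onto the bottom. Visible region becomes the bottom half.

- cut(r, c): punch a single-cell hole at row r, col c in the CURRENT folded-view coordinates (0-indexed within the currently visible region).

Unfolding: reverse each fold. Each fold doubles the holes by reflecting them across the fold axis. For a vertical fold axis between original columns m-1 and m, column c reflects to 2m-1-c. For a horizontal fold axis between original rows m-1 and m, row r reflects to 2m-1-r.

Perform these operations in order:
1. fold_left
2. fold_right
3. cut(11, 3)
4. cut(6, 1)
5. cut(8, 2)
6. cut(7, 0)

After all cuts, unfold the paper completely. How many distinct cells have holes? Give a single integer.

Op 1 fold_left: fold axis v@8; visible region now rows[0,32) x cols[0,8) = 32x8
Op 2 fold_right: fold axis v@4; visible region now rows[0,32) x cols[4,8) = 32x4
Op 3 cut(11, 3): punch at orig (11,7); cuts so far [(11, 7)]; region rows[0,32) x cols[4,8) = 32x4
Op 4 cut(6, 1): punch at orig (6,5); cuts so far [(6, 5), (11, 7)]; region rows[0,32) x cols[4,8) = 32x4
Op 5 cut(8, 2): punch at orig (8,6); cuts so far [(6, 5), (8, 6), (11, 7)]; region rows[0,32) x cols[4,8) = 32x4
Op 6 cut(7, 0): punch at orig (7,4); cuts so far [(6, 5), (7, 4), (8, 6), (11, 7)]; region rows[0,32) x cols[4,8) = 32x4
Unfold 1 (reflect across v@4): 8 holes -> [(6, 2), (6, 5), (7, 3), (7, 4), (8, 1), (8, 6), (11, 0), (11, 7)]
Unfold 2 (reflect across v@8): 16 holes -> [(6, 2), (6, 5), (6, 10), (6, 13), (7, 3), (7, 4), (7, 11), (7, 12), (8, 1), (8, 6), (8, 9), (8, 14), (11, 0), (11, 7), (11, 8), (11, 15)]

Answer: 16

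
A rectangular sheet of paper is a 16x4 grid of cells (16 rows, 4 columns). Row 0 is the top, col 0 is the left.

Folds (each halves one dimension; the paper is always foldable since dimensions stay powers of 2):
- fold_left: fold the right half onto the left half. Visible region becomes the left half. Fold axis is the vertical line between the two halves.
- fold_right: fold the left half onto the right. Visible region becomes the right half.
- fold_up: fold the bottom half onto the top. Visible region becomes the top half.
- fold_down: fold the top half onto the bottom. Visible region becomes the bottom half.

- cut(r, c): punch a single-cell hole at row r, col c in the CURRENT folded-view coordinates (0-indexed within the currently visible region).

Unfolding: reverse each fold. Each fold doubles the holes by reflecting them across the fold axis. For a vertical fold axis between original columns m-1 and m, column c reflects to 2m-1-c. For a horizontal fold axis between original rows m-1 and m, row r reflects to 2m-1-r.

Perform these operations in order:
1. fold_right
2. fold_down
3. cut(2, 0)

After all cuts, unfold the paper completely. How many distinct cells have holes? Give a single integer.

Op 1 fold_right: fold axis v@2; visible region now rows[0,16) x cols[2,4) = 16x2
Op 2 fold_down: fold axis h@8; visible region now rows[8,16) x cols[2,4) = 8x2
Op 3 cut(2, 0): punch at orig (10,2); cuts so far [(10, 2)]; region rows[8,16) x cols[2,4) = 8x2
Unfold 1 (reflect across h@8): 2 holes -> [(5, 2), (10, 2)]
Unfold 2 (reflect across v@2): 4 holes -> [(5, 1), (5, 2), (10, 1), (10, 2)]

Answer: 4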